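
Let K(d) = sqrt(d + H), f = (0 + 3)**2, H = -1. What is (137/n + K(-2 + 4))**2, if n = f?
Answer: 21316/81 ≈ 263.16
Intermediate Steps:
f = 9 (f = 3**2 = 9)
n = 9
K(d) = sqrt(-1 + d) (K(d) = sqrt(d - 1) = sqrt(-1 + d))
(137/n + K(-2 + 4))**2 = (137/9 + sqrt(-1 + (-2 + 4)))**2 = (137*(1/9) + sqrt(-1 + 2))**2 = (137/9 + sqrt(1))**2 = (137/9 + 1)**2 = (146/9)**2 = 21316/81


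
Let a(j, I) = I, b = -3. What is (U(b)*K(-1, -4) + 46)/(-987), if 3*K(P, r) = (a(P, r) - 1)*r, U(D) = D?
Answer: -26/987 ≈ -0.026342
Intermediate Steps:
K(P, r) = r*(-1 + r)/3 (K(P, r) = ((r - 1)*r)/3 = ((-1 + r)*r)/3 = (r*(-1 + r))/3 = r*(-1 + r)/3)
(U(b)*K(-1, -4) + 46)/(-987) = (-(-4)*(-1 - 4) + 46)/(-987) = (-(-4)*(-5) + 46)*(-1/987) = (-3*20/3 + 46)*(-1/987) = (-20 + 46)*(-1/987) = 26*(-1/987) = -26/987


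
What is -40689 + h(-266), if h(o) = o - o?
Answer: -40689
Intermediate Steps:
h(o) = 0
-40689 + h(-266) = -40689 + 0 = -40689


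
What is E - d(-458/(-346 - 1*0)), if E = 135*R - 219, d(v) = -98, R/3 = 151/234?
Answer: 3649/26 ≈ 140.35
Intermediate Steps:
R = 151/78 (R = 3*(151/234) = 151/78 ≈ 1.9359)
E = 1101/26 (E = 135*(151/78) - 219 = 6795/26 - 219 = 1101/26 ≈ 42.346)
E - d(-458/(-346 - 1*0)) = 1101/26 - 1*(-98) = 1101/26 + 98 = 3649/26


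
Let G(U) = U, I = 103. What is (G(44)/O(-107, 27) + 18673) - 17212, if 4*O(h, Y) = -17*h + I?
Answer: 1404109/961 ≈ 1461.1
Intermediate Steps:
O(h, Y) = 103/4 - 17*h/4 (O(h, Y) = (-17*h + 103)/4 = (103 - 17*h)/4 = 103/4 - 17*h/4)
(G(44)/O(-107, 27) + 18673) - 17212 = (44/(103/4 - 17/4*(-107)) + 18673) - 17212 = (44/(103/4 + 1819/4) + 18673) - 17212 = (44/(961/2) + 18673) - 17212 = (44*(2/961) + 18673) - 17212 = (88/961 + 18673) - 17212 = 17944841/961 - 17212 = 1404109/961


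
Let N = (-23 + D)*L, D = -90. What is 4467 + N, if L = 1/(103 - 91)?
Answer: 53491/12 ≈ 4457.6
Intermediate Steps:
L = 1/12 ≈ 0.083333
N = -113/12 (N = (-23 - 90)*(1/12) = -113*1/12 = -113/12 ≈ -9.4167)
4467 + N = 4467 - 113/12 = 53491/12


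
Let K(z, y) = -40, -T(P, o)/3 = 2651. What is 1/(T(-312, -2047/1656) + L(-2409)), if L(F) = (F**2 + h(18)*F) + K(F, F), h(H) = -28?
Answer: 1/5862740 ≈ 1.7057e-7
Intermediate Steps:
T(P, o) = -7953 (T(P, o) = -3*2651 = -7953)
L(F) = -40 + F**2 - 28*F (L(F) = (F**2 - 28*F) - 40 = -40 + F**2 - 28*F)
1/(T(-312, -2047/1656) + L(-2409)) = 1/(-7953 + (-40 + (-2409)**2 - 28*(-2409))) = 1/(-7953 + (-40 + 5803281 + 67452)) = 1/(-7953 + 5870693) = 1/5862740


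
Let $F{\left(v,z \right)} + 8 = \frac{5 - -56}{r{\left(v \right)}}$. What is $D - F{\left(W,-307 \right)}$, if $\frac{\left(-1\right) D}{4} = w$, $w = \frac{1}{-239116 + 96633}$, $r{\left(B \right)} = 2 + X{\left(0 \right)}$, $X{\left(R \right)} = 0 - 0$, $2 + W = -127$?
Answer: $- \frac{6411727}{284966} \approx -22.5$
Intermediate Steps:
$W = -129$ ($W = -2 - 127 = -129$)
$X{\left(R \right)} = 0$ ($X{\left(R \right)} = 0 + 0 = 0$)
$r{\left(B \right)} = 2$ ($r{\left(B \right)} = 2 + 0 = 2$)
$w = - \frac{1}{142483}$ ($w = \frac{1}{-142483} = - \frac{1}{142483} \approx -7.0184 \cdot 10^{-6}$)
$F{\left(v,z \right)} = \frac{45}{2}$ ($F{\left(v,z \right)} = -8 + \frac{5 - -56}{2} = -8 + \left(5 + 56\right) \frac{1}{2} = -8 + 61 \cdot \frac{1}{2} = -8 + \frac{61}{2} = \frac{45}{2}$)
$D = \frac{4}{142483}$ ($D = \left(-4\right) \left(- \frac{1}{142483}\right) = \frac{4}{142483} \approx 2.8074 \cdot 10^{-5}$)
$D - F{\left(W,-307 \right)} = \frac{4}{142483} - \frac{45}{2} = - \frac{6411727}{284966}$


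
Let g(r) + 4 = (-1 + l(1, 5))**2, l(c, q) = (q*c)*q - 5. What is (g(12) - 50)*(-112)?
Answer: -34384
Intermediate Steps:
l(c, q) = -5 + c*q**2 (l(c, q) = (c*q)*q - 5 = c*q**2 - 5 = -5 + c*q**2)
g(r) = 357 (g(r) = -4 + (-1 + (-5 + 1*5**2))**2 = -4 + (-1 + (-5 + 1*25))**2 = -4 + (-1 + (-5 + 25))**2 = -4 + (-1 + 20)**2 = -4 + 19**2 = -4 + 361 = 357)
(g(12) - 50)*(-112) = (357 - 50)*(-112) = 307*(-112) = -34384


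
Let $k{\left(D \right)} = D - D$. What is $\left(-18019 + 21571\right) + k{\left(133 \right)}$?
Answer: $3552$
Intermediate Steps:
$k{\left(D \right)} = 0$
$\left(-18019 + 21571\right) + k{\left(133 \right)} = \left(-18019 + 21571\right) + 0 = 3552 + 0 = 3552$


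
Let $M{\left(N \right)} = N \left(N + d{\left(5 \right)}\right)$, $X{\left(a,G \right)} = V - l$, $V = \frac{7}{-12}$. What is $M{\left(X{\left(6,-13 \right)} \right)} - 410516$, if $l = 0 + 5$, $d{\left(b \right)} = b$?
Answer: $- \frac{59113835}{144} \approx -4.1051 \cdot 10^{5}$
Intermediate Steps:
$V = - \frac{7}{12}$ ($V = 7 \left(- \frac{1}{12}\right) = - \frac{7}{12} \approx -0.58333$)
$l = 5$
$X{\left(a,G \right)} = - \frac{67}{12}$ ($X{\left(a,G \right)} = - \frac{7}{12} - 5 = - \frac{67}{12}$)
$M{\left(N \right)} = N \left(5 + N\right)$ ($M{\left(N \right)} = N \left(N + 5\right) = N \left(5 + N\right)$)
$M{\left(X{\left(6,-13 \right)} \right)} - 410516 = - \frac{67 \left(5 - \frac{67}{12}\right)}{12} - 410516 = \left(- \frac{67}{12}\right) \left(- \frac{7}{12}\right) - 410516 = \frac{469}{144} - 410516 = - \frac{59113835}{144}$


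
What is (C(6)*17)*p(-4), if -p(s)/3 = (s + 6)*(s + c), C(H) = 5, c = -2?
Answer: 3060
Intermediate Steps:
p(s) = -3*(-2 + s)*(6 + s) (p(s) = -3*(s + 6)*(s - 2) = -3*(6 + s)*(-2 + s) = -3*(-2 + s)*(6 + s))
(C(6)*17)*p(-4) = (5*17)*(36 - 12*(-4) - 3*(-4)²) = 85*(36 + 48 - 3*16) = 85*(36 + 48 - 48) = 85*36 = 3060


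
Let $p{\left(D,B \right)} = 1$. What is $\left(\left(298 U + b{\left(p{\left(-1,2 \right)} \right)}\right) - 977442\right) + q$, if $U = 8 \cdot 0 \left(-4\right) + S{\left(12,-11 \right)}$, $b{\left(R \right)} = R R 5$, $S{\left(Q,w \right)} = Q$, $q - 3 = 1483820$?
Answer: $509962$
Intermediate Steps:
$q = 1483823$ ($q = 3 + 1483820 = 1483823$)
$b{\left(R \right)} = 5 R^{2}$ ($b{\left(R \right)} = R^{2} \cdot 5 = 5 R^{2}$)
$U = 12$ ($U = 8 \cdot 0 \left(-4\right) + 12 = 0 \left(-4\right) + 12 = 0 + 12 = 12$)
$\left(\left(298 U + b{\left(p{\left(-1,2 \right)} \right)}\right) - 977442\right) + q = \left(\left(298 \cdot 12 + 5 \cdot 1^{2}\right) - 977442\right) + 1483823 = \left(\left(3576 + 5 \cdot 1\right) - 977442\right) + 1483823 = \left(\left(3576 + 5\right) - 977442\right) + 1483823 = \left(3581 - 977442\right) + 1483823 = -973861 + 1483823 = 509962$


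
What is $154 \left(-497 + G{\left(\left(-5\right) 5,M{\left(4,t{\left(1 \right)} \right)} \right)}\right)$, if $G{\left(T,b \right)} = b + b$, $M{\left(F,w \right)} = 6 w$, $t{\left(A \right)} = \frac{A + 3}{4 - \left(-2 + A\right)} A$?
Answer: $- \frac{375298}{5} \approx -75060.0$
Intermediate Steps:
$t{\left(A \right)} = \frac{A \left(3 + A\right)}{6 - A}$ ($t{\left(A \right)} = \frac{3 + A}{6 - A} A = \frac{A \left(3 + A\right)}{6 - A}$)
$G{\left(T,b \right)} = 2 b$
$154 \left(-497 + G{\left(\left(-5\right) 5,M{\left(4,t{\left(1 \right)} \right)} \right)}\right) = 154 \left(-497 + 2 \cdot 6 \left(\left(-1\right) 1 \frac{1}{-6 + 1} \left(3 + 1\right)\right)\right) = 154 \left(-497 + 2 \cdot 6 \left(\left(-1\right) 1 \frac{1}{-5} \cdot 4\right)\right) = 154 \left(-497 + 2 \cdot 6 \left(\left(-1\right) 1 \left(- \frac{1}{5}\right) 4\right)\right) = 154 \left(-497 + 2 \cdot 6 \cdot \frac{4}{5}\right) = 154 \left(-497 + 2 \cdot \frac{24}{5}\right) = 154 \left(-497 + \frac{48}{5}\right) = 154 \left(- \frac{2437}{5}\right) = - \frac{375298}{5}$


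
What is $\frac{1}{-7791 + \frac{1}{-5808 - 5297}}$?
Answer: $- \frac{11105}{86519056} \approx -0.00012835$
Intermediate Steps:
$\frac{1}{-7791 + \frac{1}{-5808 - 5297}} = \frac{1}{-7791 + \frac{1}{-11105}} = \frac{1}{-7791 - \frac{1}{11105}} = \frac{1}{- \frac{86519056}{11105}} = - \frac{11105}{86519056}$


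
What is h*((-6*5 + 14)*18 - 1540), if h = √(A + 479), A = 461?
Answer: -3656*√235 ≈ -56045.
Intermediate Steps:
h = 2*√235 (h = √(461 + 479) = √940 = 2*√235 ≈ 30.659)
h*((-6*5 + 14)*18 - 1540) = (2*√235)*((-6*5 + 14)*18 - 1540) = (2*√235)*((-30 + 14)*18 - 1540) = (2*√235)*(-16*18 - 1540) = (2*√235)*(-288 - 1540) = (2*√235)*(-1828) = -3656*√235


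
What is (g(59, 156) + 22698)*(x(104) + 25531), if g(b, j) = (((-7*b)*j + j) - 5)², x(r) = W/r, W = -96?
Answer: 1371226062222457/13 ≈ 1.0548e+14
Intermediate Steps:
x(r) = -96/r
g(b, j) = (-5 + j - 7*b*j)² (g(b, j) = ((-7*b*j + j) - 5)² = ((j - 7*b*j) - 5)² = (-5 + j - 7*b*j)²)
(g(59, 156) + 22698)*(x(104) + 25531) = ((5 - 1*156 + 7*59*156)² + 22698)*(-96/104 + 25531) = ((5 - 156 + 64428)² + 22698)*(-96*1/104 + 25531) = (64277² + 22698)*(-12/13 + 25531) = (4131532729 + 22698)*(331891/13) = 4131555427*(331891/13) = 1371226062222457/13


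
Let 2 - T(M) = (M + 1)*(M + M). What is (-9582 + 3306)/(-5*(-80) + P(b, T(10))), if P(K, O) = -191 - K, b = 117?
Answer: -1569/23 ≈ -68.217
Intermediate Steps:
T(M) = 2 - 2*M*(1 + M) (T(M) = 2 - (M + 1)*(M + M) = 2 - (1 + M)*2*M = 2 - 2*M*(1 + M))
(-9582 + 3306)/(-5*(-80) + P(b, T(10))) = (-9582 + 3306)/(-5*(-80) + (-191 - 1*117)) = -6276/(400 + (-191 - 117)) = -6276/(400 - 308) = -6276/92 = -6276*1/92 = -1569/23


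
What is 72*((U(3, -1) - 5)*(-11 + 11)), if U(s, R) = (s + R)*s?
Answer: 0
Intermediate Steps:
U(s, R) = s*(R + s) (U(s, R) = (R + s)*s = s*(R + s))
72*((U(3, -1) - 5)*(-11 + 11)) = 72*((3*(-1 + 3) - 5)*(-11 + 11)) = 72*((3*2 - 5)*0) = 72*((6 - 5)*0) = 72*(1*0) = 72*0 = 0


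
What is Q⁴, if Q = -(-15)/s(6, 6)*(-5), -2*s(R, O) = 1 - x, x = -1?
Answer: 31640625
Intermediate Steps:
s(R, O) = -1 (s(R, O) = -(1 - 1*(-1))/2 = -(1 + 1)/2 = -½*2 = -1)
Q = 75 (Q = -(-15)/(-1)*(-5) = -(-15)*(-1)*(-5) = -3*5*(-5) = -15*(-5) = 75)
Q⁴ = 75⁴ = 31640625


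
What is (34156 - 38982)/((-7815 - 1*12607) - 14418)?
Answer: 2413/17420 ≈ 0.13852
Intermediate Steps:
(34156 - 38982)/((-7815 - 1*12607) - 14418) = -4826/((-7815 - 12607) - 14418) = -4826/(-20422 - 14418) = -4826/(-34840) = -4826*(-1/34840) = 2413/17420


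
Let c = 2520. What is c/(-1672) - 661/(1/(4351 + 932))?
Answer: -729841482/209 ≈ -3.4921e+6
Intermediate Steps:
c/(-1672) - 661/(1/(4351 + 932)) = 2520/(-1672) - 661/(1/(4351 + 932)) = 2520*(-1/1672) - 661/(1/5283) = -315/209 - 661/1/5283 = -315/209 - 661*5283 = -315/209 - 3492063 = -729841482/209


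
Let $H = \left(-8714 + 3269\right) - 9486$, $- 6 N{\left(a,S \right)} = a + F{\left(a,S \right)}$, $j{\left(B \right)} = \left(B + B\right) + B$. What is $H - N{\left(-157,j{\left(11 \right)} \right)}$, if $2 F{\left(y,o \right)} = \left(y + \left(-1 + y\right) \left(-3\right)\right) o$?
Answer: $- \frac{169025}{12} \approx -14085.0$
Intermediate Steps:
$F{\left(y,o \right)} = \frac{o \left(3 - 2 y\right)}{2}$ ($F{\left(y,o \right)} = \frac{\left(y + \left(-1 + y\right) \left(-3\right)\right) o}{2} = \frac{\left(y - \left(-3 + 3 y\right)\right) o}{2} = \frac{\left(3 - 2 y\right) o}{2} = \frac{o \left(3 - 2 y\right)}{2}$)
$j{\left(B \right)} = 3 B$ ($j{\left(B \right)} = 2 B + B = 3 B$)
$N{\left(a,S \right)} = - \frac{a}{6} - \frac{S \left(3 - 2 a\right)}{12}$ ($N{\left(a,S \right)} = - \frac{a + \frac{S \left(3 - 2 a\right)}{2}}{6} = - \frac{a}{6} - \frac{S \left(3 - 2 a\right)}{12}$)
$H = -14931$ ($H = -5445 - 9486 = -14931$)
$H - N{\left(-157,j{\left(11 \right)} \right)} = -14931 - \left(\left(- \frac{1}{6}\right) \left(-157\right) + \frac{3 \cdot 11 \left(-3 + 2 \left(-157\right)\right)}{12}\right) = -14931 - \left(\frac{157}{6} + \frac{1}{12} \cdot 33 \left(-3 - 314\right)\right) = -14931 - \left(\frac{157}{6} + \frac{1}{12} \cdot 33 \left(-317\right)\right) = -14931 - \left(\frac{157}{6} - \frac{3487}{4}\right) = -14931 - - \frac{10147}{12} = -14931 + \frac{10147}{12} = - \frac{169025}{12}$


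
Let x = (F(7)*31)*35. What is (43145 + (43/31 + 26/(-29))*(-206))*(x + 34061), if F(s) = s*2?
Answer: 1905841764759/899 ≈ 2.1200e+9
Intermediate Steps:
F(s) = 2*s
x = 15190 (x = ((2*7)*31)*35 = (14*31)*35 = 434*35 = 15190)
(43145 + (43/31 + 26/(-29))*(-206))*(x + 34061) = (43145 + (43/31 + 26/(-29))*(-206))*(15190 + 34061) = (43145 + (43*(1/31) + 26*(-1/29))*(-206))*49251 = (43145 + (43/31 - 26/29)*(-206))*49251 = (43145 + (441/899)*(-206))*49251 = (43145 - 90846/899)*49251 = (38696509/899)*49251 = 1905841764759/899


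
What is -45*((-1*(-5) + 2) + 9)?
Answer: -720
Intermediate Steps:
-45*((-1*(-5) + 2) + 9) = -45*((5 + 2) + 9) = -45*(7 + 9) = -45*16 = -720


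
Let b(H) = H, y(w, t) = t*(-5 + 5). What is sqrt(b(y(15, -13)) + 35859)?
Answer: sqrt(35859) ≈ 189.36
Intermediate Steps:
y(w, t) = 0 (y(w, t) = t*0 = 0)
sqrt(b(y(15, -13)) + 35859) = sqrt(0 + 35859) = sqrt(35859)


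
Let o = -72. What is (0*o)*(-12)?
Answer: 0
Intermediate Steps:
(0*o)*(-12) = (0*(-72))*(-12) = 0*(-12) = 0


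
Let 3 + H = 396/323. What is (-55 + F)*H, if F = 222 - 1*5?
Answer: -92826/323 ≈ -287.39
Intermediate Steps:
H = -573/323 (H = -3 + 396/323 = -573/323 ≈ -1.7740)
F = 217 (F = 222 - 5 = 217)
(-55 + F)*H = (-55 + 217)*(-573/323) = 162*(-573/323) = -92826/323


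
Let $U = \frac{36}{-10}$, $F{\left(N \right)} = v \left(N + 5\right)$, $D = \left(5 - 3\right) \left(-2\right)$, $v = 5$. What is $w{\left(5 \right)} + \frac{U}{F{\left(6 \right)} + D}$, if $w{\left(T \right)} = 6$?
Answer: $\frac{504}{85} \approx 5.9294$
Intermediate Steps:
$D = -4$ ($D = 2 \left(-2\right) = -4$)
$F{\left(N \right)} = 25 + 5 N$ ($F{\left(N \right)} = 5 \left(N + 5\right) = 5 \left(5 + N\right) = 25 + 5 N$)
$U = - \frac{18}{5}$ ($U = 36 \left(- \frac{1}{10}\right) = - \frac{18}{5} \approx -3.6$)
$w{\left(5 \right)} + \frac{U}{F{\left(6 \right)} + D} = 6 - \frac{18}{5 \left(\left(25 + 5 \cdot 6\right) - 4\right)} = 6 - \frac{18}{5 \left(\left(25 + 30\right) - 4\right)} = 6 - \frac{18}{5 \left(55 - 4\right)} = 6 - \frac{18}{5 \cdot 51} = 6 - \frac{6}{85} = \frac{504}{85}$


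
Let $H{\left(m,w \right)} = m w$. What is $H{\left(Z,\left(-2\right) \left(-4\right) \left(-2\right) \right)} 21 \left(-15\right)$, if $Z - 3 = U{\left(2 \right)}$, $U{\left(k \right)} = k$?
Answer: $25200$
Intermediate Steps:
$Z = 5$ ($Z = 3 + 2 = 5$)
$H{\left(Z,\left(-2\right) \left(-4\right) \left(-2\right) \right)} 21 \left(-15\right) = 5 \left(-2\right) \left(-4\right) \left(-2\right) 21 \left(-15\right) = 5 \cdot 8 \left(-2\right) 21 \left(-15\right) = 5 \left(-16\right) 21 \left(-15\right) = \left(-80\right) 21 \left(-15\right) = \left(-1680\right) \left(-15\right) = 25200$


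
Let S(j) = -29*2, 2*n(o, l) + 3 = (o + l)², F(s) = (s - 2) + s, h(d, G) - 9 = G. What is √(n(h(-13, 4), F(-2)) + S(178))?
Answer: I*√35 ≈ 5.9161*I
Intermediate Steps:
h(d, G) = 9 + G
F(s) = -2 + 2*s (F(s) = (-2 + s) + s = -2 + 2*s)
n(o, l) = -3/2 + (l + o)²/2 (n(o, l) = -3/2 + (o + l)²/2 = -3/2 + (l + o)²/2)
S(j) = -58
√(n(h(-13, 4), F(-2)) + S(178)) = √((-3/2 + ((-2 + 2*(-2)) + (9 + 4))²/2) - 58) = √((-3/2 + ((-2 - 4) + 13)²/2) - 58) = √((-3/2 + (-6 + 13)²/2) - 58) = √((-3/2 + (½)*7²) - 58) = √((-3/2 + (½)*49) - 58) = √((-3/2 + 49/2) - 58) = √(23 - 58) = √(-35) = I*√35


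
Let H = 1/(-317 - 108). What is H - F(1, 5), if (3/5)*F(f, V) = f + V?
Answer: -4251/425 ≈ -10.002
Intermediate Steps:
F(f, V) = 5*V/3 + 5*f/3 (F(f, V) = 5*(f + V)/3 = 5*(V + f)/3 = 5*V/3 + 5*f/3)
H = -1/425 (H = 1/(-425) = -1/425 ≈ -0.0023529)
H - F(1, 5) = -1/425 - ((5/3)*5 + (5/3)*1) = -1/425 - (25/3 + 5/3) = -1/425 - 1*10 = -1/425 - 10 = -4251/425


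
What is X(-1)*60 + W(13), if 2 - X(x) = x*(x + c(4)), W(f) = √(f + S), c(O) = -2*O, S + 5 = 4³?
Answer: -420 + 6*√2 ≈ -411.51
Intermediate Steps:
S = 59 (S = -5 + 4³ = -5 + 64 = 59)
W(f) = √(59 + f) (W(f) = √(f + 59) = √(59 + f))
X(x) = 2 - x*(-8 + x) (X(x) = 2 - x*(x - 2*4) = 2 - x*(x - 8) = 2 - x*(-8 + x))
X(-1)*60 + W(13) = (2 - 1*(-1)² + 8*(-1))*60 + √(59 + 13) = (2 - 1*1 - 8)*60 + √72 = (2 - 1 - 8)*60 + 6*√2 = -7*60 + 6*√2 = -420 + 6*√2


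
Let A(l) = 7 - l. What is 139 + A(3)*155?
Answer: 759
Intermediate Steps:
139 + A(3)*155 = 139 + (7 - 1*3)*155 = 139 + (7 - 3)*155 = 139 + 4*155 = 139 + 620 = 759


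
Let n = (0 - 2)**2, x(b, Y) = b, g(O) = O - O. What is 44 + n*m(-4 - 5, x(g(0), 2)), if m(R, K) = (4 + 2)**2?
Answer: 188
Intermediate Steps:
g(O) = 0
m(R, K) = 36 (m(R, K) = 6**2 = 36)
n = 4 (n = (-2)**2 = 4)
44 + n*m(-4 - 5, x(g(0), 2)) = 44 + 4*36 = 44 + 144 = 188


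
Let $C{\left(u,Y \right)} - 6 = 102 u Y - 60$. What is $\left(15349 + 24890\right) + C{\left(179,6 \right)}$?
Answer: $149733$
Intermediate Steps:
$C{\left(u,Y \right)} = -54 + 102 Y u$ ($C{\left(u,Y \right)} = 6 + \left(102 u Y - 60\right) = 6 + \left(102 Y u - 60\right) = 6 + \left(-60 + 102 Y u\right) = -54 + 102 Y u$)
$\left(15349 + 24890\right) + C{\left(179,6 \right)} = \left(15349 + 24890\right) - \left(54 - 109548\right) = 40239 + \left(-54 + 109548\right) = 40239 + 109494 = 149733$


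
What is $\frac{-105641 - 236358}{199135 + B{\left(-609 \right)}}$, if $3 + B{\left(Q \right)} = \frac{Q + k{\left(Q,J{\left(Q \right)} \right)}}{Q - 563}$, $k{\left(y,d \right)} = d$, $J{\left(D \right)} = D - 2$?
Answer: $- \frac{100205707}{58345981} \approx -1.7174$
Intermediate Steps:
$J{\left(D \right)} = -2 + D$
$B{\left(Q \right)} = -3 + \frac{-2 + 2 Q}{-563 + Q}$ ($B{\left(Q \right)} = -3 + \frac{Q + \left(-2 + Q\right)}{Q - 563} = -3 + \frac{-2 + 2 Q}{-563 + Q}$)
$\frac{-105641 - 236358}{199135 + B{\left(-609 \right)}} = \frac{-105641 - 236358}{199135 + \frac{1687 - -609}{-563 - 609}} = - \frac{341999}{199135 + \frac{1687 + 609}{-1172}} = - \frac{341999}{199135 - \frac{574}{293}} = - \frac{341999}{\frac{58345981}{293}} = \left(-341999\right) \frac{293}{58345981} = - \frac{100205707}{58345981}$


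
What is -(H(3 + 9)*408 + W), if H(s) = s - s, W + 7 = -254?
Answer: 261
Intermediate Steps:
W = -261 (W = -7 - 254 = -261)
H(s) = 0
-(H(3 + 9)*408 + W) = -(0*408 - 261) = -(0 - 261) = -1*(-261) = 261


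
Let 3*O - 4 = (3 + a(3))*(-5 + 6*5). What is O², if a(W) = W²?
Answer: 92416/9 ≈ 10268.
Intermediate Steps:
O = 304/3 (O = 4/3 + ((3 + 3²)*(-5 + 6*5))/3 = 4/3 + ((3 + 9)*(-5 + 30))/3 = 4/3 + (12*25)/3 = 4/3 + (⅓)*300 = 4/3 + 100 = 304/3 ≈ 101.33)
O² = (304/3)² = 92416/9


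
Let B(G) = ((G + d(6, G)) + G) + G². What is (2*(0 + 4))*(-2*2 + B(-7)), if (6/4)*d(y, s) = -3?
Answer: 232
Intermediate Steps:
d(y, s) = -2 (d(y, s) = (⅔)*(-3) = -2)
B(G) = -2 + G² + 2*G (B(G) = ((G - 2) + G) + G² = ((-2 + G) + G) + G² = (-2 + 2*G) + G² = -2 + G² + 2*G)
(2*(0 + 4))*(-2*2 + B(-7)) = (2*(0 + 4))*(-2*2 + (-2 + (-7)² + 2*(-7))) = (2*4)*(-4 + (-2 + 49 - 14)) = 8*(-4 + 33) = 8*29 = 232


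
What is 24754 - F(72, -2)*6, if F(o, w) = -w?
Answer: 24742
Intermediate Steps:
24754 - F(72, -2)*6 = 24754 - (-1*(-2))*6 = 24754 - 2*6 = 24754 - 1*12 = 24754 - 12 = 24742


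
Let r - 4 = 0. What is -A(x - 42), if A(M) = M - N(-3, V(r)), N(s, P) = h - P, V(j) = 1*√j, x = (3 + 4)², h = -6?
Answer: -15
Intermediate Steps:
r = 4 (r = 4 + 0 = 4)
x = 49 (x = 7² = 49)
V(j) = √j
N(s, P) = -6 - P
A(M) = 8 + M (A(M) = M - (-6 - √4) = M - (-6 - 1*2) = M - (-6 - 2) = M - 1*(-8) = M + 8 = 8 + M)
-A(x - 42) = -(8 + (49 - 42)) = -(8 + 7) = -1*15 = -15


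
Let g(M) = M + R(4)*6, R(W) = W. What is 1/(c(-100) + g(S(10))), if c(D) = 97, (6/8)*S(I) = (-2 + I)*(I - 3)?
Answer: 3/587 ≈ 0.0051107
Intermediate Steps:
S(I) = 4*(-3 + I)*(-2 + I)/3 (S(I) = 4*((-2 + I)*(I - 3))/3 = 4*((-2 + I)*(-3 + I))/3 = 4*((-3 + I)*(-2 + I))/3 = 4*(-3 + I)*(-2 + I)/3)
g(M) = 24 + M (g(M) = M + 4*6 = M + 24 = 24 + M)
1/(c(-100) + g(S(10))) = 1/(97 + (24 + (8 - 20/3*10 + (4/3)*10**2))) = 1/(97 + (24 + (8 - 200/3 + (4/3)*100))) = 1/(97 + (24 + (8 - 200/3 + 400/3))) = 1/(97 + (24 + 224/3)) = 1/(97 + 296/3) = 1/(587/3) = 3/587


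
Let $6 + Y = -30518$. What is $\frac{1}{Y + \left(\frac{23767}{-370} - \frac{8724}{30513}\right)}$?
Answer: $- \frac{3763270}{115112863597} \approx -3.2692 \cdot 10^{-5}$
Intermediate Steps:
$Y = -30524$ ($Y = -6 - 30518 = -30524$)
$\frac{1}{Y + \left(\frac{23767}{-370} - \frac{8724}{30513}\right)} = \frac{1}{-30524 + \left(\frac{23767}{-370} - \frac{8724}{30513}\right)} = \frac{1}{-30524 + \left(23767 \left(- \frac{1}{370}\right) - \frac{2908}{10171}\right)} = \frac{1}{-30524 - \frac{242810117}{3763270}} = \frac{1}{- \frac{115112863597}{3763270}} = - \frac{3763270}{115112863597}$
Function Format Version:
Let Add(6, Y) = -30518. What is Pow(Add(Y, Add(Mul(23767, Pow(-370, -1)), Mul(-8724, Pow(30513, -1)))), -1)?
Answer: Rational(-3763270, 115112863597) ≈ -3.2692e-5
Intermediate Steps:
Y = -30524 (Y = Add(-6, -30518) = -30524)
Pow(Add(Y, Add(Mul(23767, Pow(-370, -1)), Mul(-8724, Pow(30513, -1)))), -1) = Pow(Add(-30524, Add(Mul(23767, Pow(-370, -1)), Mul(-8724, Pow(30513, -1)))), -1) = Pow(Add(-30524, Add(Mul(23767, Rational(-1, 370)), Mul(-8724, Rational(1, 30513)))), -1) = Pow(Add(-30524, Add(Rational(-23767, 370), Rational(-2908, 10171))), -1) = Pow(Add(-30524, Rational(-242810117, 3763270)), -1) = Pow(Rational(-115112863597, 3763270), -1) = Rational(-3763270, 115112863597)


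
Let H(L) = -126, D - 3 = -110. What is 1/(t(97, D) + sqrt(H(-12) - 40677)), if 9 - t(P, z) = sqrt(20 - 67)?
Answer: 1/(9 + I*sqrt(40803) - I*sqrt(47)) ≈ 0.00023584 - 0.0051136*I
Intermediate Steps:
D = -107 (D = 3 - 110 = -107)
t(P, z) = 9 - I*sqrt(47) (t(P, z) = 9 - sqrt(20 - 67) = 9 - sqrt(-47) = 9 - I*sqrt(47))
1/(t(97, D) + sqrt(H(-12) - 40677)) = 1/((9 - I*sqrt(47)) + sqrt(-126 - 40677)) = 1/((9 - I*sqrt(47)) + sqrt(-40803)) = 1/((9 - I*sqrt(47)) + I*sqrt(40803)) = 1/(9 + I*sqrt(40803) - I*sqrt(47))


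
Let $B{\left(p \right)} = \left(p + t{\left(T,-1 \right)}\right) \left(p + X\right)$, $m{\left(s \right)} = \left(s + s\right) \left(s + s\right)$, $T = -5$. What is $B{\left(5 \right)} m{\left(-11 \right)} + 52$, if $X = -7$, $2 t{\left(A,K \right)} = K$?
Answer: $-4304$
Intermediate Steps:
$t{\left(A,K \right)} = \frac{K}{2}$
$m{\left(s \right)} = 4 s^{2}$ ($m{\left(s \right)} = 2 s 2 s = 4 s^{2}$)
$B{\left(p \right)} = \left(-7 + p\right) \left(- \frac{1}{2} + p\right)$ ($B{\left(p \right)} = \left(p + \frac{1}{2} \left(-1\right)\right) \left(p - 7\right) = \left(p - \frac{1}{2}\right) \left(-7 + p\right) = \left(- \frac{1}{2} + p\right) \left(-7 + p\right) = \left(-7 + p\right) \left(- \frac{1}{2} + p\right)$)
$B{\left(5 \right)} m{\left(-11 \right)} + 52 = \left(\frac{7}{2} + 5^{2} - \frac{75}{2}\right) 4 \left(-11\right)^{2} + 52 = \left(\frac{7}{2} + 25 - \frac{75}{2}\right) 4 \cdot 121 + 52 = \left(-9\right) 484 + 52 = -4356 + 52 = -4304$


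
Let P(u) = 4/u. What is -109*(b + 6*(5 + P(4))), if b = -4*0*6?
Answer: -3924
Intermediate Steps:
b = 0 (b = 0*6 = 0)
-109*(b + 6*(5 + P(4))) = -109*(0 + 6*(5 + 4/4)) = -109*(0 + 6*(5 + 4*(1/4))) = -109*(0 + 6*(5 + 1)) = -109*(0 + 6*6) = -109*(0 + 36) = -109*36 = -3924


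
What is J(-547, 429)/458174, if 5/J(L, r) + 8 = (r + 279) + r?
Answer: 5/517278446 ≈ 9.6660e-9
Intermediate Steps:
J(L, r) = 5/(271 + 2*r) (J(L, r) = 5/(-8 + ((r + 279) + r)) = 5/(-8 + ((279 + r) + r)) = 5/(-8 + (279 + 2*r)) = 5/(271 + 2*r))
J(-547, 429)/458174 = (5/(271 + 2*429))/458174 = (5/(271 + 858))*(1/458174) = (5/1129)*(1/458174) = 5/517278446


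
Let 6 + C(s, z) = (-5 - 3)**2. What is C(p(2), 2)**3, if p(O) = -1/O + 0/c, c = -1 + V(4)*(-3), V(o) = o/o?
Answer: 195112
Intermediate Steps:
V(o) = 1
c = -4 (c = -1 + 1*(-3) = -1 - 3 = -4)
p(O) = -1/O (p(O) = -1/O + 0/(-4) = -1/O + 0*(-1/4) = -1/O + 0 = -1/O)
C(s, z) = 58 (C(s, z) = -6 + (-5 - 3)**2 = -6 + (-8)**2 = -6 + 64 = 58)
C(p(2), 2)**3 = 58**3 = 195112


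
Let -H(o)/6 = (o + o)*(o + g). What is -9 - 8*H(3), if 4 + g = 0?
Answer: -297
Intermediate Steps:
g = -4 (g = -4 + 0 = -4)
H(o) = -12*o*(-4 + o) (H(o) = -6*(o + o)*(o - 4) = -6*2*o*(-4 + o) = -12*o*(-4 + o))
-9 - 8*H(3) = -9 - 96*3*(4 - 1*3) = -9 - 96*3*(4 - 3) = -9 - 96*3 = -9 - 8*36 = -9 - 288 = -297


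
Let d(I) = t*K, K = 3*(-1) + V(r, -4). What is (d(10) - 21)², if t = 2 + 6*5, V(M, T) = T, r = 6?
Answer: 60025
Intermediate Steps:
t = 32 (t = 2 + 30 = 32)
K = -7 (K = 3*(-1) - 4 = -3 - 4 = -7)
d(I) = -224 (d(I) = 32*(-7) = -224)
(d(10) - 21)² = (-224 - 21)² = (-245)² = 60025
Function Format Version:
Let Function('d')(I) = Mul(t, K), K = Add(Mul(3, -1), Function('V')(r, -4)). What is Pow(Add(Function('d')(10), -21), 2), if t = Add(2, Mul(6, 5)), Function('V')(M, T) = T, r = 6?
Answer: 60025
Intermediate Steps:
t = 32 (t = Add(2, 30) = 32)
K = -7 (K = Add(Mul(3, -1), -4) = Add(-3, -4) = -7)
Function('d')(I) = -224 (Function('d')(I) = Mul(32, -7) = -224)
Pow(Add(Function('d')(10), -21), 2) = Pow(Add(-224, -21), 2) = Pow(-245, 2) = 60025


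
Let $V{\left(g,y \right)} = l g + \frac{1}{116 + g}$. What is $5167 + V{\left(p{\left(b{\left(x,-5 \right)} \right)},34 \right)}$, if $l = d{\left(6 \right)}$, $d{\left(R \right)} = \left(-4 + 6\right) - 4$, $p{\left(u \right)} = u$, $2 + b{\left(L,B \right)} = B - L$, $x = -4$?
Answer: $\frac{584550}{113} \approx 5173.0$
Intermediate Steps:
$b{\left(L,B \right)} = -2 + B - L$ ($b{\left(L,B \right)} = -2 + \left(B - L\right) = -2 + B - L$)
$d{\left(R \right)} = -2$ ($d{\left(R \right)} = 2 - 4 = -2$)
$l = -2$
$V{\left(g,y \right)} = \frac{1}{116 + g} - 2 g$ ($V{\left(g,y \right)} = - 2 g + \frac{1}{116 + g} = \frac{1}{116 + g} - 2 g$)
$5167 + V{\left(p{\left(b{\left(x,-5 \right)} \right)},34 \right)} = 5167 + \frac{1 - 232 \left(-2 - 5 - -4\right) - 2 \left(-2 - 5 - -4\right)^{2}}{116 - 3} = 5167 + \frac{1 - 232 \left(-2 - 5 + 4\right) - 2 \left(-2 - 5 + 4\right)^{2}}{116 - 3} = 5167 + \frac{1 - -696 - 2 \left(-3\right)^{2}}{116 - 3} = 5167 + \frac{1 + 696 - 18}{113} = 5167 + \frac{1}{113} \cdot 679 = 5167 + \frac{679}{113} = \frac{584550}{113}$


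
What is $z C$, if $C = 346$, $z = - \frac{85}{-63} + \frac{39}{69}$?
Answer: $\frac{959804}{1449} \approx 662.39$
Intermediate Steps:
$z = \frac{2774}{1449}$ ($z = \left(-85\right) \left(- \frac{1}{63}\right) + 39 \cdot \frac{1}{69} = \frac{85}{63} + \frac{13}{23} = \frac{2774}{1449} \approx 1.9144$)
$z C = \frac{2774}{1449} \cdot 346 = \frac{959804}{1449}$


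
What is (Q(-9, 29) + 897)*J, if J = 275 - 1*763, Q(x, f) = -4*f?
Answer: -381128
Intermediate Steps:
J = -488 (J = 275 - 763 = -488)
(Q(-9, 29) + 897)*J = (-4*29 + 897)*(-488) = (-116 + 897)*(-488) = 781*(-488) = -381128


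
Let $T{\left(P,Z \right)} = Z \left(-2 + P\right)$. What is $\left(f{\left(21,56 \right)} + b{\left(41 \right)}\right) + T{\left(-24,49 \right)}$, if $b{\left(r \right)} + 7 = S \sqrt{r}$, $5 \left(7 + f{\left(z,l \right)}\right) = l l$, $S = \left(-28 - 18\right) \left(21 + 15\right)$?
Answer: $- \frac{3304}{5} - 1656 \sqrt{41} \approx -11264.0$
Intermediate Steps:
$S = -1656$ ($S = \left(-46\right) 36 = -1656$)
$f{\left(z,l \right)} = -7 + \frac{l^{2}}{5}$ ($f{\left(z,l \right)} = -7 + \frac{l l}{5} = -7 + \frac{l^{2}}{5}$)
$b{\left(r \right)} = -7 - 1656 \sqrt{r}$
$\left(f{\left(21,56 \right)} + b{\left(41 \right)}\right) + T{\left(-24,49 \right)} = \left(\left(-7 + \frac{56^{2}}{5}\right) - \left(7 + 1656 \sqrt{41}\right)\right) + 49 \left(-2 - 24\right) = \left(\left(-7 + \frac{1}{5} \cdot 3136\right) - \left(7 + 1656 \sqrt{41}\right)\right) + 49 \left(-26\right) = \left(\left(-7 + \frac{3136}{5}\right) - \left(7 + 1656 \sqrt{41}\right)\right) - 1274 = \left(\frac{3101}{5} - \left(7 + 1656 \sqrt{41}\right)\right) - 1274 = \left(\frac{3066}{5} - 1656 \sqrt{41}\right) - 1274 = - \frac{3304}{5} - 1656 \sqrt{41}$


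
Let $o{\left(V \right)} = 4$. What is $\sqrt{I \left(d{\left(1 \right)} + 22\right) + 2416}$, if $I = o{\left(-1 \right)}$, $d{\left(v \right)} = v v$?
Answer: $2 \sqrt{627} \approx 50.08$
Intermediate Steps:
$d{\left(v \right)} = v^{2}$
$I = 4$
$\sqrt{I \left(d{\left(1 \right)} + 22\right) + 2416} = \sqrt{4 \left(1^{2} + 22\right) + 2416} = \sqrt{4 \left(1 + 22\right) + 2416} = \sqrt{4 \cdot 23 + 2416} = \sqrt{92 + 2416} = \sqrt{2508} = 2 \sqrt{627}$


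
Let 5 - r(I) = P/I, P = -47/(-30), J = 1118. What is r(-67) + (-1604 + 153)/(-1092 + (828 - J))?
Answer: 4217641/694455 ≈ 6.0733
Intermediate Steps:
P = 47/30 (P = -47*(-1/30) = 47/30 ≈ 1.5667)
r(I) = 5 - 47/(30*I)
r(-67) + (-1604 + 153)/(-1092 + (828 - J)) = (5 - 47/30/(-67)) + (-1604 + 153)/(-1092 + (828 - 1*1118)) = (5 - 47/30*(-1/67)) - 1451/(-1092 + (828 - 1118)) = (5 + 47/2010) - 1451/(-1092 - 290) = 10097/2010 - 1451/(-1382) = 10097/2010 - 1451*(-1/1382) = 10097/2010 + 1451/1382 = 4217641/694455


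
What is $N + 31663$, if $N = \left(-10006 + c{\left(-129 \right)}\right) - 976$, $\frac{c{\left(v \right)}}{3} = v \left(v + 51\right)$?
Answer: $50867$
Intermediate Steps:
$c{\left(v \right)} = 3 v \left(51 + v\right)$ ($c{\left(v \right)} = 3 v \left(v + 51\right) = 3 v \left(51 + v\right)$)
$N = 19204$ ($N = \left(-10006 + 3 \left(-129\right) \left(51 - 129\right)\right) - 976 = \left(-10006 + 3 \left(-129\right) \left(-78\right)\right) - 976 = \left(-10006 + 30186\right) - 976 = 20180 - 976 = 19204$)
$N + 31663 = 19204 + 31663 = 50867$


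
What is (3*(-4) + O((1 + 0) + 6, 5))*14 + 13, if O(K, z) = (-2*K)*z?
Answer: -1135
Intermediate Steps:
O(K, z) = -2*K*z
(3*(-4) + O((1 + 0) + 6, 5))*14 + 13 = (3*(-4) - 2*((1 + 0) + 6)*5)*14 + 13 = (-12 - 2*(1 + 6)*5)*14 + 13 = (-12 - 2*7*5)*14 + 13 = (-12 - 70)*14 + 13 = -82*14 + 13 = -1148 + 13 = -1135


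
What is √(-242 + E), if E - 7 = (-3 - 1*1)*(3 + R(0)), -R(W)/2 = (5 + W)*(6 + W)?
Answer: I*√7 ≈ 2.6458*I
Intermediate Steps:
R(W) = -2*(5 + W)*(6 + W)
E = 235 (E = 7 + (-3 - 1*1)*(3 + (-60 - 22*0 - 2*0²)) = 7 + (-3 - 1)*(3 + (-60 + 0 - 2*0)) = 7 - 4*(3 + (-60 + 0 + 0)) = 7 - 4*(3 - 60) = 7 - 4*(-57) = 7 + 228 = 235)
√(-242 + E) = √(-242 + 235) = √(-7) = I*√7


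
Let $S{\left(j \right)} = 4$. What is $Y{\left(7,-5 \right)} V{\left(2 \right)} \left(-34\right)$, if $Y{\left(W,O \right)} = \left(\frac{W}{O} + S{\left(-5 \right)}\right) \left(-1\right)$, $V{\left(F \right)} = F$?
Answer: $\frac{884}{5} \approx 176.8$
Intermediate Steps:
$Y{\left(W,O \right)} = -4 - \frac{W}{O}$ ($Y{\left(W,O \right)} = \left(\frac{W}{O} + 4\right) \left(-1\right) = \left(4 + \frac{W}{O}\right) \left(-1\right) = -4 - \frac{W}{O}$)
$Y{\left(7,-5 \right)} V{\left(2 \right)} \left(-34\right) = \left(-4 - \frac{7}{-5}\right) 2 \left(-34\right) = \left(-4 - 7 \left(- \frac{1}{5}\right)\right) 2 \left(-34\right) = \left(-4 + \frac{7}{5}\right) 2 \left(-34\right) = \left(- \frac{13}{5}\right) 2 \left(-34\right) = \left(- \frac{26}{5}\right) \left(-34\right) = \frac{884}{5}$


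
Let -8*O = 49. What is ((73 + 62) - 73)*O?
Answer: -1519/4 ≈ -379.75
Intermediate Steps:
O = -49/8 (O = -1/8*49 = -49/8 ≈ -6.1250)
((73 + 62) - 73)*O = ((73 + 62) - 73)*(-49/8) = (135 - 73)*(-49/8) = 62*(-49/8) = -1519/4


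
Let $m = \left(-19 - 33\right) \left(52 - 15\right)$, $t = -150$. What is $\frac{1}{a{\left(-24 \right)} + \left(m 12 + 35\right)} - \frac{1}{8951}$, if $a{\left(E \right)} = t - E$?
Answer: $- \frac{32130}{207475229} \approx -0.00015486$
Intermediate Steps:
$m = -1924$ ($m = \left(-52\right) 37 = -1924$)
$a{\left(E \right)} = -150 - E$
$\frac{1}{a{\left(-24 \right)} + \left(m 12 + 35\right)} - \frac{1}{8951} = \frac{1}{\left(-150 - -24\right) + \left(\left(-1924\right) 12 + 35\right)} - \frac{1}{8951} = \frac{1}{\left(-150 + 24\right) + \left(-23088 + 35\right)} - \frac{1}{8951} = \frac{1}{-126 - 23053} - \frac{1}{8951} = \frac{1}{-23179} - \frac{1}{8951} = - \frac{1}{23179} - \frac{1}{8951} = - \frac{32130}{207475229}$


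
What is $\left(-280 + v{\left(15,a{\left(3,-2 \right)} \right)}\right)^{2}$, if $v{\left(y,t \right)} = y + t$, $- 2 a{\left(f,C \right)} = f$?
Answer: $\frac{284089}{4} \approx 71022.0$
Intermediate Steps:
$a{\left(f,C \right)} = - \frac{f}{2}$
$v{\left(y,t \right)} = t + y$
$\left(-280 + v{\left(15,a{\left(3,-2 \right)} \right)}\right)^{2} = \left(-280 + \left(\left(- \frac{1}{2}\right) 3 + 15\right)\right)^{2} = \left(-280 + \left(- \frac{3}{2} + 15\right)\right)^{2} = \left(-280 + \frac{27}{2}\right)^{2} = \left(- \frac{533}{2}\right)^{2} = \frac{284089}{4}$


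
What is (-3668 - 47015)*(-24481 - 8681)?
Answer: 1680749646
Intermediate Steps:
(-3668 - 47015)*(-24481 - 8681) = -50683*(-33162) = 1680749646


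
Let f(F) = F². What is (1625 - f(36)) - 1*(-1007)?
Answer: 1336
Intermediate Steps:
(1625 - f(36)) - 1*(-1007) = (1625 - 1*36²) - 1*(-1007) = (1625 - 1*1296) + 1007 = (1625 - 1296) + 1007 = 329 + 1007 = 1336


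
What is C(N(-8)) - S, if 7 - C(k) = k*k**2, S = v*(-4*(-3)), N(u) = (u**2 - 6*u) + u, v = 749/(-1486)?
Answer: -835764257/743 ≈ -1.1249e+6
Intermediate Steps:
v = -749/1486 (v = 749*(-1/1486) = -749/1486 ≈ -0.50404)
N(u) = u**2 - 5*u
S = -4494/743 (S = -(-1498)*(-3)/743 = -749/1486*12 = -4494/743 ≈ -6.0485)
C(k) = 7 - k**3 (C(k) = 7 - k*k**2 = 7 - k**3)
C(N(-8)) - S = (7 - (-8*(-5 - 8))**3) - 1*(-4494/743) = (7 - (-8*(-13))**3) + 4494/743 = (7 - 1*104**3) + 4494/743 = (7 - 1*1124864) + 4494/743 = (7 - 1124864) + 4494/743 = -1124857 + 4494/743 = -835764257/743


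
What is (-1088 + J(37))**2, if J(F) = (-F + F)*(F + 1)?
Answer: 1183744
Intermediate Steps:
J(F) = 0 (J(F) = 0*(1 + F) = 0)
(-1088 + J(37))**2 = (-1088 + 0)**2 = (-1088)**2 = 1183744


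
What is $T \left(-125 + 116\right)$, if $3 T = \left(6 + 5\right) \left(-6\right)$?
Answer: $198$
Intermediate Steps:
$T = -22$ ($T = \frac{\left(6 + 5\right) \left(-6\right)}{3} = \frac{11 \left(-6\right)}{3} = \frac{1}{3} \left(-66\right) = -22$)
$T \left(-125 + 116\right) = - 22 \left(-125 + 116\right) = \left(-22\right) \left(-9\right) = 198$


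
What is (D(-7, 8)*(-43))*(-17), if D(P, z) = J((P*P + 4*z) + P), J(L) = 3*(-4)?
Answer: -8772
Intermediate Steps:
J(L) = -12
D(P, z) = -12
(D(-7, 8)*(-43))*(-17) = -12*(-43)*(-17) = 516*(-17) = -8772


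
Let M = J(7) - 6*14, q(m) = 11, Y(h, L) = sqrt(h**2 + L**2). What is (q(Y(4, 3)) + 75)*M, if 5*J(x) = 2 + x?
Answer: -35346/5 ≈ -7069.2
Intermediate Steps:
J(x) = 2/5 + x/5 (J(x) = (2 + x)/5 = 2/5 + x/5)
Y(h, L) = sqrt(L**2 + h**2)
M = -411/5 (M = (2/5 + (1/5)*7) - 6*14 = (2/5 + 7/5) - 1*84 = 9/5 - 84 = -411/5 ≈ -82.200)
(q(Y(4, 3)) + 75)*M = (11 + 75)*(-411/5) = 86*(-411/5) = -35346/5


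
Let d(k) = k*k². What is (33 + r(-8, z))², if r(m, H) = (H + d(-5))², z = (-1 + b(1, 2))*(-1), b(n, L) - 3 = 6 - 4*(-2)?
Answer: 396567396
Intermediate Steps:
b(n, L) = 17 (b(n, L) = 3 + (6 - 4*(-2)) = 3 + (6 + 8) = 3 + 14 = 17)
d(k) = k³
z = -16 (z = (-1 + 17)*(-1) = 16*(-1) = -16)
r(m, H) = (-125 + H)² (r(m, H) = (H + (-5)³)² = (H - 125)² = (-125 + H)²)
(33 + r(-8, z))² = (33 + (-125 - 16)²)² = (33 + (-141)²)² = (33 + 19881)² = 19914² = 396567396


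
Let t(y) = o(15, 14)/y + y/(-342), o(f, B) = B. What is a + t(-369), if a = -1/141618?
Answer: 172265327/165480633 ≈ 1.0410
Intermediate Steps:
t(y) = 14/y - y/342 (t(y) = 14/y + y/(-342) = 14/y + y*(-1/342) = 14/y - y/342)
a = -1/141618 (a = -1*1/141618 = -1/141618 ≈ -7.0613e-6)
a + t(-369) = -1/141618 + (14/(-369) - 1/342*(-369)) = -1/141618 + (14*(-1/369) + 41/38) = -1/141618 + (-14/369 + 41/38) = -1/141618 + 14597/14022 = 172265327/165480633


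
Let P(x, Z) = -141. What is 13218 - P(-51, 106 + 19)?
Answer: 13359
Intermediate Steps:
13218 - P(-51, 106 + 19) = 13218 - 1*(-141) = 13218 + 141 = 13359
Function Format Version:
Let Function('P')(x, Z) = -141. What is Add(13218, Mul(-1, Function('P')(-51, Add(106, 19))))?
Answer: 13359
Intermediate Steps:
Add(13218, Mul(-1, Function('P')(-51, Add(106, 19)))) = Add(13218, Mul(-1, -141)) = Add(13218, 141) = 13359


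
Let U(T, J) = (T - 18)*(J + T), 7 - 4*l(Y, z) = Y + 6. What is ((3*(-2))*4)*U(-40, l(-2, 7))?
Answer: -54636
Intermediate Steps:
l(Y, z) = ¼ - Y/4 (l(Y, z) = 7/4 - (Y + 6)/4 = 7/4 - (6 + Y)/4 = 7/4 + (-3/2 - Y/4) = ¼ - Y/4)
U(T, J) = (-18 + T)*(J + T)
((3*(-2))*4)*U(-40, l(-2, 7)) = ((3*(-2))*4)*((-40)² - 18*(¼ - ¼*(-2)) - 18*(-40) + (¼ - ¼*(-2))*(-40)) = (-6*4)*(1600 - 18*(¼ + ½) + 720 + (¼ + ½)*(-40)) = -24*(1600 - 18*¾ + 720 + (¾)*(-40)) = -24*(1600 - 27/2 + 720 - 30) = -24*4553/2 = -54636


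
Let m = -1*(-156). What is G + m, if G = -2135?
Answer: -1979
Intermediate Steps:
m = 156
G + m = -2135 + 156 = -1979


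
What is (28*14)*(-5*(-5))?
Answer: 9800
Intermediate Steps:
(28*14)*(-5*(-5)) = 392*25 = 9800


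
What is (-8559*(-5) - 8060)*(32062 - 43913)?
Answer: -411644485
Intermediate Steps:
(-8559*(-5) - 8060)*(32062 - 43913) = (42795 - 8060)*(-11851) = 34735*(-11851) = -411644485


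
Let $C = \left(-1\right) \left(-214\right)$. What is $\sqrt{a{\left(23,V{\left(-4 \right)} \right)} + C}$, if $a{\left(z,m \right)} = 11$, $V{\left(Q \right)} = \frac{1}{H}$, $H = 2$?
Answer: $15$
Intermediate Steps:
$V{\left(Q \right)} = \frac{1}{2}$
$C = 214$
$\sqrt{a{\left(23,V{\left(-4 \right)} \right)} + C} = \sqrt{11 + 214} = \sqrt{225} = 15$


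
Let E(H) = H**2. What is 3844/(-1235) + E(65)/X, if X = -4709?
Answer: -23319271/5815615 ≈ -4.0098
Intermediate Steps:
3844/(-1235) + E(65)/X = 3844/(-1235) + 65**2/(-4709) = 3844*(-1/1235) + 4225*(-1/4709) = -3844/1235 - 4225/4709 = -23319271/5815615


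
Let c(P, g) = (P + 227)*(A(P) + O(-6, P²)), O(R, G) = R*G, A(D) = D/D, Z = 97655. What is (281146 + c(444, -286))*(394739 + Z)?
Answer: -390659352509286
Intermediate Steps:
A(D) = 1
O(R, G) = G*R
c(P, g) = (1 - 6*P²)*(227 + P) (c(P, g) = (P + 227)*(1 + P²*(-6)) = (227 + P)*(1 - 6*P²) = (1 - 6*P²)*(227 + P))
(281146 + c(444, -286))*(394739 + Z) = (281146 + (227 + 444 - 1362*444² - 6*444³))*(394739 + 97655) = (281146 + (227 + 444 - 1362*197136 - 6*87528384))*492394 = (281146 + (227 + 444 - 268499232 - 525170304))*492394 = (281146 - 793668865)*492394 = -793387719*492394 = -390659352509286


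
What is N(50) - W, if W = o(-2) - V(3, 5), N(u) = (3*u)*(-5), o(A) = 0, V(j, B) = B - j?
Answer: -748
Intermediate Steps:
N(u) = -15*u
W = -2 (W = 0 - (5 - 1*3) = 0 - (5 - 3) = 0 - 1*2 = 0 - 2 = -2)
N(50) - W = -15*50 - 1*(-2) = -750 + 2 = -748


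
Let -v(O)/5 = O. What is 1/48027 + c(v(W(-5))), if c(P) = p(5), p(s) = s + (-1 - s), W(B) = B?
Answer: -48026/48027 ≈ -0.99998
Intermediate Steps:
v(O) = -5*O
p(s) = -1
c(P) = -1
1/48027 + c(v(W(-5))) = 1/48027 - 1 = -48026/48027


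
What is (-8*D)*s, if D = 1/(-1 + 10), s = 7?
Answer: -56/9 ≈ -6.2222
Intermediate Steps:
D = 1/9 ≈ 0.11111
(-8*D)*s = -8*1/9*7 = -8/9*7 = -56/9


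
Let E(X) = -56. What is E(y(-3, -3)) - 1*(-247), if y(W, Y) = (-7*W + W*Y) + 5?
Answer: 191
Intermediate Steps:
y(W, Y) = 5 - 7*W + W*Y
E(y(-3, -3)) - 1*(-247) = -56 - 1*(-247) = -56 + 247 = 191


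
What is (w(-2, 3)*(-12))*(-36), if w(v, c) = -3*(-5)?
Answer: 6480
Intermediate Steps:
w(v, c) = 15
(w(-2, 3)*(-12))*(-36) = (15*(-12))*(-36) = -180*(-36) = 6480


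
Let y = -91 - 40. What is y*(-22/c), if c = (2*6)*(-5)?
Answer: -1441/30 ≈ -48.033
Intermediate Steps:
c = -60 (c = 12*(-5) = -60)
y = -131
y*(-22/c) = -(-2882)/(-60) = -(-2882)*(-1)/60 = -131*11/30 = -1441/30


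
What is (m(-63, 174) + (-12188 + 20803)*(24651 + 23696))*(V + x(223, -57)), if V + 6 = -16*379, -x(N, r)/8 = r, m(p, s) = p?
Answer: -2338283445988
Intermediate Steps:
x(N, r) = -8*r
V = -6070 (V = -6 - 16*379 = -6 - 6064 = -6070)
(m(-63, 174) + (-12188 + 20803)*(24651 + 23696))*(V + x(223, -57)) = (-63 + (-12188 + 20803)*(24651 + 23696))*(-6070 - 8*(-57)) = (-63 + 8615*48347)*(-6070 + 456) = (-63 + 416509405)*(-5614) = 416509342*(-5614) = -2338283445988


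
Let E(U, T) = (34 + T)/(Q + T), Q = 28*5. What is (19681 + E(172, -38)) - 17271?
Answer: 122908/51 ≈ 2410.0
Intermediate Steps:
Q = 140
E(U, T) = (34 + T)/(140 + T)
(19681 + E(172, -38)) - 17271 = (19681 + (34 - 38)/(140 - 38)) - 17271 = (19681 - 4/102) - 17271 = (19681 + (1/102)*(-4)) - 17271 = (19681 - 2/51) - 17271 = 1003729/51 - 17271 = 122908/51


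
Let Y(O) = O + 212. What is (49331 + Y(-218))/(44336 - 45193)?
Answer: -49325/857 ≈ -57.555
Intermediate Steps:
Y(O) = 212 + O
(49331 + Y(-218))/(44336 - 45193) = (49331 + (212 - 218))/(44336 - 45193) = (49331 - 6)/(-857) = 49325*(-1/857) = -49325/857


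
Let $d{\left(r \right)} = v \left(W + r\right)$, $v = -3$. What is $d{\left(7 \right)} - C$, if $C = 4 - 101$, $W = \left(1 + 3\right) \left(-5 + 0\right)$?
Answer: $136$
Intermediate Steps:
$W = -20$ ($W = 4 \left(-5\right) = -20$)
$C = -97$ ($C = 4 - 101 = -97$)
$d{\left(r \right)} = 60 - 3 r$ ($d{\left(r \right)} = - 3 \left(-20 + r\right) = 60 - 3 r$)
$d{\left(7 \right)} - C = \left(60 - 21\right) - -97 = \left(60 - 21\right) + 97 = 39 + 97 = 136$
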